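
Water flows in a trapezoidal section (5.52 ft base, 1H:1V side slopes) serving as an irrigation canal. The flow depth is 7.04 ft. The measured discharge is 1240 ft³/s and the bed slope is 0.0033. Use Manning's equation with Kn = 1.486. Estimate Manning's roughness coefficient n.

With bottom width b = 5.52 ft and side slope z = 1: A = (b + zy)y = (5.52 + 1×7.04)×7.04 = 88.42 ft²; P = b + 2y√(1+z²) = 5.52 + 2×7.04×1.414 = 25.43 ft.
Hydraulic radius R = A/P = 88.42/25.43 = 3.477 ft.
Rearranging Manning's equation: n = (1.486/Q) A R^(2/3) S^(1/2) = (1.486/1240) × 88.42 × 3.477^(2/3) × √0.0033 = 0.014.

n = 0.014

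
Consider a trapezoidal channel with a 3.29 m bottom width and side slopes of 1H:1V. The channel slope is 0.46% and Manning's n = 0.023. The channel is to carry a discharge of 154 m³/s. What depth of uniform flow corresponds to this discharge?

Manning's equation rearranged: A R^(2/3) = nQ / (1·√S) = 0.023 × 154 / (√0.0046) = 52.22.
Trying y = 5.38 m: A R^(2/3) = 86.39 — too large.
Trying y = 3.03 m: A R^(2/3) = 26.36 — too small.
Trying y = 4.24 m: A R^(2/3) = 52.18 — close enough.

y_n = 4.24 m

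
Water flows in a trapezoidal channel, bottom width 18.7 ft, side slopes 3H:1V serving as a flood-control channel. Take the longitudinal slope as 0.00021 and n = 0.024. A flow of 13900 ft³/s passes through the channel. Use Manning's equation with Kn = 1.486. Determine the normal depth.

y_n = 26.8 ft

Manning's equation rearranged: A R^(2/3) = nQ / (1.486·√S) = 0.024 × 13900 / (1.486 × √0.00021) = 15490.
Try y = 29.8 ft: A R^(2/3) = 20070 — too large.
Try y = 23.6 ft: A R^(2/3) = 11420 — too small.
Try y = 26.8 ft: A R^(2/3) = 15510 — ≈ 15490.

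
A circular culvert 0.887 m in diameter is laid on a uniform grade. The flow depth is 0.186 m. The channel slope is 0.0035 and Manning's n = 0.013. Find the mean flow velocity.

V = 1.05 m/s

For a circular section of diameter D = 0.887 m at depth y = 0.186 m, the central angle is θ = 2 arccos(1 − 2y/D) = 1.903 rad. Then A = (D²/8)(θ − sin θ) = 0.09414 m² and P = Dθ/2 = 0.8438 m.
Hydraulic radius R = A/P = 0.09414/0.8438 = 0.1116 m.
From Manning's equation, V = (1/n) R^(2/3) S^(1/2) = (1/0.013) × 0.1116^(2/3) × 0.0035^(1/2) = 1.05 m/s.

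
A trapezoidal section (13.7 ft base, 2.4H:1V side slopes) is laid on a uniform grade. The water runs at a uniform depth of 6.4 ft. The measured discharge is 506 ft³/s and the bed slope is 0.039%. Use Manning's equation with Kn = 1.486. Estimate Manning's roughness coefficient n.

With bottom width b = 13.7 ft and side slope z = 2.4: A = (b + zy)y = (13.7 + 2.4×6.4)×6.4 = 186 ft²; P = b + 2y√(1+z²) = 13.7 + 2×6.4×2.6 = 46.98 ft.
Hydraulic radius R = A/P = 186/46.98 = 3.959 ft.
Rearranging Manning's equation: n = (1.486/Q) A R^(2/3) S^(1/2) = (1.486/506) × 186 × 3.959^(2/3) × √0.00039 = 0.027.

n = 0.027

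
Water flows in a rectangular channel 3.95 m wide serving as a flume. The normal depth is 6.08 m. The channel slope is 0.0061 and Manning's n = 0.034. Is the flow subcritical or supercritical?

subcritical

Flow area A = b·y = 3.95 × 6.08 = 24.02 m². Wetted perimeter P = b + 2y = 3.95 + 2×6.08 = 16.11 m.
Hydraulic radius R = A/P = 24.02/16.11 = 1.491 m.
V = (1/n) R^(2/3) √S = (1/0.034) × 1.491^(2/3) × √0.0061 = 2.998 m/s. Hydraulic depth D_h = A/T = 24.02/3.95 = 6.08 m.
Froude number Fr = V/√(g·D_h) = 2.998/√(9.81×6.08) = 0.388, which is less than 1, so the flow is subcritical.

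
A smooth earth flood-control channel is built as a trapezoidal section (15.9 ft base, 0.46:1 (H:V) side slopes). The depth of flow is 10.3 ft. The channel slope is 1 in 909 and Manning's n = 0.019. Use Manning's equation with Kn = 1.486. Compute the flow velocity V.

With bottom width b = 15.9 ft and side slope z = 0.46: A = (b + zy)y = (15.9 + 0.46×10.3)×10.3 = 212.6 ft²; P = b + 2y√(1+z²) = 15.9 + 2×10.3×1.101 = 38.57 ft.
Hydraulic radius R = A/P = 212.6/38.57 = 5.511 ft.
From Manning's equation, V = (1.486/n) R^(2/3) S^(1/2) = (1.486/0.019) × 5.511^(2/3) × 0.0011^(1/2) = 8.09 ft/s.

V = 8.09 ft/s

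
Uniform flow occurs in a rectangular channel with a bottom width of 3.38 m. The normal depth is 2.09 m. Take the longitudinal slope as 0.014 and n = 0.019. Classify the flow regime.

Flow area A = b·y = 3.38 × 2.09 = 7.064 m². Wetted perimeter P = b + 2y = 3.38 + 2×2.09 = 7.56 m.
Hydraulic radius R = A/P = 7.064/7.56 = 0.9344 m.
V = (1/n) R^(2/3) √S = (1/0.019) × 0.9344^(2/3) × √0.014 = 5.952 m/s. Hydraulic depth D_h = A/T = 7.064/3.38 = 2.09 m.
Froude number Fr = V/√(g·D_h) = 5.952/√(9.81×2.09) = 1.31, which is greater than 1, so the flow is supercritical.

supercritical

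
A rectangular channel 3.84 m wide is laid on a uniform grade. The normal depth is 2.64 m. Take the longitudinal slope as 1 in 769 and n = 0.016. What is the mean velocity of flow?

Flow area A = b·y = 3.84 × 2.64 = 10.14 m². Wetted perimeter P = b + 2y = 3.84 + 2×2.64 = 9.12 m.
Hydraulic radius R = A/P = 10.14/9.12 = 1.112 m.
From Manning's equation, V = (1/n) R^(2/3) S^(1/2) = (1/0.016) × 1.112^(2/3) × 0.0013^(1/2) = 2.42 m/s.

V = 2.42 m/s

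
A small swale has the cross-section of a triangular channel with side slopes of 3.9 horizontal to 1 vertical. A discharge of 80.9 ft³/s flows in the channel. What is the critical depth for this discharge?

y_c = 1.93 ft

At critical depth, Q² T / (g A³) = 1, i.e. A³/T = Q²/g = 80.9²/32.2 = 203.3.
At y = 2.22 ft: A³/T = 410.1 — over.
At y = 1.72 ft: A³/T = 114.5 — short.
At y = 1.93 ft: A³/T = 203.7 — close enough.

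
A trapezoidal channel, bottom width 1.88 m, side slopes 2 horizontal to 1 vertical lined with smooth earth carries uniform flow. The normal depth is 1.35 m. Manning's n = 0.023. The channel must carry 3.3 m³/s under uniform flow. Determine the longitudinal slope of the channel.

With bottom width b = 1.88 m and side slope z = 2: A = (b + zy)y = (1.88 + 2×1.35)×1.35 = 6.183 m²; P = b + 2y√(1+z²) = 1.88 + 2×1.35×2.236 = 7.917 m.
Hydraulic radius R = A/P = 6.183/7.917 = 0.7809 m.
From Manning's equation, S = [nQ / (1 A R^(2/3))]² = [0.023 × 3.3 / (1 × 6.183 × 0.7809^(2/3))]² = 0.00021.

S = 0.00021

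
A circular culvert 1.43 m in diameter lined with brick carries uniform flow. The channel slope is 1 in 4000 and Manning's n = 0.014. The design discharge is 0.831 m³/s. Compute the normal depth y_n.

y_n = 1.07 m

Manning's equation rearranged: A R^(2/3) = nQ / (1·√S) = 0.014 × 0.831 / (√0.00025) = 0.7358.
At y = 0.841 m: A R^(2/3) = 0.527 — too small.
At y = 1.18 m: A R^(2/3) = 0.8138 — too large.
At y = 1.07 m: A R^(2/3) = 0.7357 — matches.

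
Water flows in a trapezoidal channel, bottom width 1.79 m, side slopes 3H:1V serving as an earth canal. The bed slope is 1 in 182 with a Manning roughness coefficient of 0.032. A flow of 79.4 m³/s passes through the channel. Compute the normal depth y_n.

Manning's equation rearranged: A R^(2/3) = nQ / (1·√S) = 0.032 × 79.4 / (√0.005495) = 34.28.
At y = 3.12 m: A R^(2/3) = 47.91 — too large.
At y = 2.31 m: A R^(2/3) = 23.1 — too small.
At y = 2.72 m: A R^(2/3) = 34.27 — close enough.

y_n = 2.72 m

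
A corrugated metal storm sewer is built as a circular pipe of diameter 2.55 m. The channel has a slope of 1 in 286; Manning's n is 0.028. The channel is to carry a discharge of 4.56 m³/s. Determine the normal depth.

y_n = 1.38 m

Manning's equation rearranged: A R^(2/3) = nQ / (1·√S) = 0.028 × 4.56 / (√0.003497) = 2.159.
At y = 1.72 m: A R^(2/3) = 3.014 — over.
At y = 1.11 m: A R^(2/3) = 1.485 — short.
At y = 1.38 m: A R^(2/3) = 2.158 — close enough.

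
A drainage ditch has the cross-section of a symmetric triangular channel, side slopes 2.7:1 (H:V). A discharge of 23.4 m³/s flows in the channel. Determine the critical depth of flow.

At critical depth, Q² T / (g A³) = 1, i.e. A³/T = Q²/g = 23.4²/9.81 = 55.82.
At y = 1.33 m: A³/T = 15.17 — short.
At y = 1.9 m: A³/T = 90.25 — over.
At y = 1.73 m: A³/T = 56.48 — ≈ 55.82.

y_c = 1.73 m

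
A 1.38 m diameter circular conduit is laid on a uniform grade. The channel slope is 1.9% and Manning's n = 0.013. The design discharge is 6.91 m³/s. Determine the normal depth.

y_n = 1.01 m

Manning's equation rearranged: A R^(2/3) = nQ / (1·√S) = 0.013 × 6.91 / (√0.019) = 0.6517.
Trying y = 0.765 m: A R^(2/3) = 0.4365 — too small.
Trying y = 1.22 m: A R^(2/3) = 0.7776 — too large.
Trying y = 1.01 m: A R^(2/3) = 0.6517 — ≈ 0.6517.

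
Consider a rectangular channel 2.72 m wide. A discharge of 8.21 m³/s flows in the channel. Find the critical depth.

For a rectangular channel, critical depth y_c = (q²/g)^(1/3) where q = Q/b = 8.21/2.72 = 3.018 m²/s.
So y_c = (3.018²/9.81)^(1/3) = 0.976 m.

y_c = 0.976 m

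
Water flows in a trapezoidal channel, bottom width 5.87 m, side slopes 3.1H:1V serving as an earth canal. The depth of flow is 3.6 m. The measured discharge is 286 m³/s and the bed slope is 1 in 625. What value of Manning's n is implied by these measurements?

With bottom width b = 5.87 m and side slope z = 3.1: A = (b + zy)y = (5.87 + 3.1×3.6)×3.6 = 61.31 m²; P = b + 2y√(1+z²) = 5.87 + 2×3.6×3.257 = 29.32 m.
Hydraulic radius R = A/P = 61.31/29.32 = 2.091 m.
Rearranging Manning's equation: n = (1/Q) A R^(2/3) S^(1/2) = (1/286) × 61.31 × 2.091^(2/3) × √0.0016 = 0.014.

n = 0.014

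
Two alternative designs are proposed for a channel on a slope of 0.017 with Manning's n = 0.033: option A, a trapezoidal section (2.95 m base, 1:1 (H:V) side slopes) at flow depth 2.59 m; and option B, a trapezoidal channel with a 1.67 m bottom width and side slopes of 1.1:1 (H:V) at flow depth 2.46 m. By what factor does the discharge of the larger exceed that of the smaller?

1.48

Channel A: With bottom width b = 2.95 m and side slope z = 1: A = (b + zy)y = (2.95 + 1×2.59)×2.59 = 14.35 m²; P = b + 2y√(1+z²) = 2.95 + 2×2.59×1.414 = 10.28 m. Hydraulic radius R = A/P = 14.35/10.28 = 1.396 m. Q_A = (1/0.033)·14.35·1.396^(2/3)·√0.017 = 70.83 m³/s.
Channel B: With bottom width b = 1.67 m and side slope z = 1.1: A = (b + zy)y = (1.67 + 1.1×2.46)×2.46 = 10.76 m²; P = b + 2y√(1+z²) = 1.67 + 2×2.46×1.487 = 8.984 m. Hydraulic radius R = A/P = 10.76/8.984 = 1.198 m. Q_B = (1/0.033)·10.76·1.198^(2/3)·√0.017 = 47.98 m³/s.
The larger discharge is 70.83 m³/s and the smaller is 47.98 m³/s; the ratio is 1.48.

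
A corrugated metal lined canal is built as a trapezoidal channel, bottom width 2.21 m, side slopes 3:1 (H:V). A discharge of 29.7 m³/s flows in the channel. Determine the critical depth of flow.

At critical depth, Q² T / (g A³) = 1, i.e. A³/T = Q²/g = 29.7²/9.81 = 89.92.
Trying y = 1.81 m: A³/T = 202.3 — over.
Trying y = 1.23 m: A³/T = 39.85 — short.
Trying y = 1.5 m: A³/T = 90.96 — matches.

y_c = 1.5 m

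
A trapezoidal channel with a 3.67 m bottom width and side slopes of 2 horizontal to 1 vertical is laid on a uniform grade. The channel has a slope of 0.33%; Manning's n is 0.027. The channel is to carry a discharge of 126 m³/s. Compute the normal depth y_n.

y_n = 3.53 m

Manning's equation rearranged: A R^(2/3) = nQ / (1·√S) = 0.027 × 126 / (√0.0033) = 59.22.
Try y = 2.59 m: A R^(2/3) = 30.07 — short.
Try y = 3.53 m: A R^(2/3) = 59.05 — ≈ 59.22.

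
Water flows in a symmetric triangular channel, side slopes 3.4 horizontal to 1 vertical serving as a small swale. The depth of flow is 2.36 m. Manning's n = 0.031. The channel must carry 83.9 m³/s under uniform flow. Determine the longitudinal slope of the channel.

S = 0.016

For a triangular section with side slope z = 3.4: A = zy² = 3.4×2.36² = 18.94 m²; P = 2y√(1+z²) = 2×2.36×3.544 = 16.73 m.
Hydraulic radius R = A/P = 18.94/16.73 = 1.132 m.
From Manning's equation, S = [nQ / (1 A R^(2/3))]² = [0.031 × 83.9 / (1 × 18.94 × 1.132^(2/3))]² = 0.016.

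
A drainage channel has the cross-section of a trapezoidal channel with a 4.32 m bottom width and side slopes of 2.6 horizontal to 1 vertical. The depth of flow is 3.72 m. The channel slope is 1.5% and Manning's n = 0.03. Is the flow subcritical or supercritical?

supercritical

With bottom width b = 4.32 m and side slope z = 2.6: A = (b + zy)y = (4.32 + 2.6×3.72)×3.72 = 52.05 m²; P = b + 2y√(1+z²) = 4.32 + 2×3.72×2.786 = 25.05 m.
Hydraulic radius R = A/P = 52.05/25.05 = 2.078 m.
V = (1/n) R^(2/3) √S = (1/0.03) × 2.078^(2/3) × √0.015 = 6.648 m/s. Hydraulic depth D_h = A/T = 52.05/23.66 = 2.2 m.
Froude number Fr = V/√(g·D_h) = 6.648/√(9.81×2.2) = 1.43, which is greater than 1, so the flow is supercritical.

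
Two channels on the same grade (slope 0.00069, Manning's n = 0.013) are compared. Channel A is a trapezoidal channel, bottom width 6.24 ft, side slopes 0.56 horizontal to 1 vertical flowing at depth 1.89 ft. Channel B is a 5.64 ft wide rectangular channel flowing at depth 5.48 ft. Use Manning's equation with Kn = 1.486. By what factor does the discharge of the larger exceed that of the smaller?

Channel A: With bottom width b = 6.24 ft and side slope z = 0.56: A = (b + zy)y = (6.24 + 0.56×1.89)×1.89 = 13.79 ft²; P = b + 2y√(1+z²) = 6.24 + 2×1.89×1.146 = 10.57 ft. Hydraulic radius R = A/P = 13.79/10.57 = 1.305 ft. Q_A = (1.486/0.013)·13.79·1.305^(2/3)·√0.00069 = 49.45 ft³/s.
Channel B: Flow area A = b·y = 5.64 × 5.48 = 30.91 ft². Wetted perimeter P = b + 2y = 5.64 + 2×5.48 = 16.6 ft. Hydraulic radius R = A/P = 30.91/16.6 = 1.862 ft. Q_B = (1.486/0.013)·30.91·1.862^(2/3)·√0.00069 = 140.5 ft³/s.
The larger discharge is 140.5 ft³/s and the smaller is 49.45 ft³/s; the ratio is 2.84.

2.84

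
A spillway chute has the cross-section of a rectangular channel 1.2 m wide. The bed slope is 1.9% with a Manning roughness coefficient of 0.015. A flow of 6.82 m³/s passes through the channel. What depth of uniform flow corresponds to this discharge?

y_n = 1.15 m

Manning's equation rearranged: A R^(2/3) = nQ / (1·√S) = 0.015 × 6.82 / (√0.019) = 0.7422.
Trying y = 1.43 m: A R^(2/3) = 0.9664 — high.
Trying y = 1.15 m: A R^(2/3) = 0.742 — matches.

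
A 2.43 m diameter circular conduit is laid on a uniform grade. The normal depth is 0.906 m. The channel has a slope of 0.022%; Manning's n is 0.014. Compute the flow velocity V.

For a circular section of diameter D = 2.43 m at depth y = 0.906 m, the central angle is θ = 2 arccos(1 − 2y/D) = 2.627 rad. Then A = (D²/8)(θ − sin θ) = 1.576 m² and P = Dθ/2 = 3.192 m.
Hydraulic radius R = A/P = 1.576/3.192 = 0.4938 m.
From Manning's equation, V = (1/n) R^(2/3) S^(1/2) = (1/0.014) × 0.4938^(2/3) × 0.00022^(1/2) = 0.662 m/s.

V = 0.662 m/s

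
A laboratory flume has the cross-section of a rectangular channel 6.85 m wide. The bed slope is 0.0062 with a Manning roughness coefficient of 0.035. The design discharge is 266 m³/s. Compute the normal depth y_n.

Manning's equation rearranged: A R^(2/3) = nQ / (1·√S) = 0.035 × 266 / (√0.0062) = 118.2.
Try y = 7.9 m: A R^(2/3) = 96.71 — short.
Try y = 10.7 m: A R^(2/3) = 138.4 — over.
Try y = 9.35 m: A R^(2/3) = 118.2 — close enough.

y_n = 9.35 m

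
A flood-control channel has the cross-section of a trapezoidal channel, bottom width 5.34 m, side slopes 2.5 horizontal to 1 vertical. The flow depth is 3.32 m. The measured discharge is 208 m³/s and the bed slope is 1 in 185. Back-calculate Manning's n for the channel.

With bottom width b = 5.34 m and side slope z = 2.5: A = (b + zy)y = (5.34 + 2.5×3.32)×3.32 = 45.28 m²; P = b + 2y√(1+z²) = 5.34 + 2×3.32×2.693 = 23.22 m.
Hydraulic radius R = A/P = 45.28/23.22 = 1.95 m.
Rearranging Manning's equation: n = (1/Q) A R^(2/3) S^(1/2) = (1/208) × 45.28 × 1.95^(2/3) × √0.005405 = 0.025.

n = 0.025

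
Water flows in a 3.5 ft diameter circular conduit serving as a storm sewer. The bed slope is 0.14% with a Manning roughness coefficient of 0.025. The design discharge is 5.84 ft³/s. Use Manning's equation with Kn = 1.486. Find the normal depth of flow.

Manning's equation rearranged: A R^(2/3) = nQ / (1.486·√S) = 0.025 × 5.84 / (1.486 × √0.0014) = 2.626.
Trying y = 1.64 ft: A R^(2/3) = 3.936 — high.
Trying y = 1.03 ft: A R^(2/3) = 1.661 — low.
Trying y = 1.31 ft: A R^(2/3) = 2.624 — close enough.

y_n = 1.31 ft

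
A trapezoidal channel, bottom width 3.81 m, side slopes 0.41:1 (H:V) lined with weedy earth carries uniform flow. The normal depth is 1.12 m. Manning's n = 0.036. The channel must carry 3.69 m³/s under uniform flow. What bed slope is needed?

With bottom width b = 3.81 m and side slope z = 0.41: A = (b + zy)y = (3.81 + 0.41×1.12)×1.12 = 4.782 m²; P = b + 2y√(1+z²) = 3.81 + 2×1.12×1.081 = 6.231 m.
Hydraulic radius R = A/P = 4.782/6.231 = 0.7674 m.
From Manning's equation, S = [nQ / (1 A R^(2/3))]² = [0.036 × 3.69 / (1 × 4.782 × 0.7674^(2/3))]² = 0.0011.

S = 0.0011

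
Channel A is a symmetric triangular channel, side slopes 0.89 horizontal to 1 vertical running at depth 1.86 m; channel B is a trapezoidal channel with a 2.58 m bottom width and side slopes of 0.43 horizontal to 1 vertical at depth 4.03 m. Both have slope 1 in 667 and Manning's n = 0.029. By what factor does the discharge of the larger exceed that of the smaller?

10.3

Channel A: For a triangular section with side slope z = 0.89: A = zy² = 0.89×1.86² = 3.079 m²; P = 2y√(1+z²) = 2×1.86×1.339 = 4.98 m. Hydraulic radius R = A/P = 3.079/4.98 = 0.6183 m. Q_A = (1/0.029)·3.079·0.6183^(2/3)·√0.001499 = 2.984 m³/s.
Channel B: With bottom width b = 2.58 m and side slope z = 0.43: A = (b + zy)y = (2.58 + 0.43×4.03)×4.03 = 17.38 m²; P = b + 2y√(1+z²) = 2.58 + 2×4.03×1.089 = 11.35 m. Hydraulic radius R = A/P = 17.38/11.35 = 1.531 m. Q_B = (1/0.029)·17.38·1.531^(2/3)·√0.001499 = 30.83 m³/s.
The larger discharge is 30.83 m³/s and the smaller is 2.984 m³/s; the ratio is 10.3.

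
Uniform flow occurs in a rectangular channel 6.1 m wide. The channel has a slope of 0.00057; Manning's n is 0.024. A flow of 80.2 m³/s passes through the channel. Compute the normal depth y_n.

y_n = 7.83 m

Manning's equation rearranged: A R^(2/3) = nQ / (1·√S) = 0.024 × 80.2 / (√0.00057) = 80.62.
Try y = 8.91 m: A R^(2/3) = 93.94 — too large.
Try y = 6.4 m: A R^(2/3) = 63.32 — too small.
Try y = 7.83 m: A R^(2/3) = 80.67 — ≈ 80.62.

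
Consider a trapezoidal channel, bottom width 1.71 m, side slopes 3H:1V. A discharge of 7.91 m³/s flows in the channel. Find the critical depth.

At critical depth, Q² T / (g A³) = 1, i.e. A³/T = Q²/g = 7.91²/9.81 = 6.378.
At y = 0.988 m: A³/T = 12.89 — high.
At y = 0.697 m: A³/T = 3.156 — low.
At y = 0.831 m: A³/T = 6.363 — close enough.

y_c = 0.831 m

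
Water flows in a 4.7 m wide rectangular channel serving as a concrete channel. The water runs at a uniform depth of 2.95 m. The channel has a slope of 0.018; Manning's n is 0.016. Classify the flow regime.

supercritical

Flow area A = b·y = 4.7 × 2.95 = 13.87 m². Wetted perimeter P = b + 2y = 4.7 + 2×2.95 = 10.6 m.
Hydraulic radius R = A/P = 13.87/10.6 = 1.308 m.
V = (1/n) R^(2/3) √S = (1/0.016) × 1.308^(2/3) × √0.018 = 10.03 m/s. Hydraulic depth D_h = A/T = 13.87/4.7 = 2.95 m.
Froude number Fr = V/√(g·D_h) = 10.03/√(9.81×2.95) = 1.86, which is greater than 1, so the flow is supercritical.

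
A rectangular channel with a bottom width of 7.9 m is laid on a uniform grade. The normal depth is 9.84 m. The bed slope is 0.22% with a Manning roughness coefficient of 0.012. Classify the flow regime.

subcritical

Flow area A = b·y = 7.9 × 9.84 = 77.74 m². Wetted perimeter P = b + 2y = 7.9 + 2×9.84 = 27.58 m.
Hydraulic radius R = A/P = 77.74/27.58 = 2.819 m.
V = (1/n) R^(2/3) √S = (1/0.012) × 2.819^(2/3) × √0.0022 = 7.799 m/s. Hydraulic depth D_h = A/T = 77.74/7.9 = 9.84 m.
Froude number Fr = V/√(g·D_h) = 7.799/√(9.81×9.84) = 0.794, which is less than 1, so the flow is subcritical.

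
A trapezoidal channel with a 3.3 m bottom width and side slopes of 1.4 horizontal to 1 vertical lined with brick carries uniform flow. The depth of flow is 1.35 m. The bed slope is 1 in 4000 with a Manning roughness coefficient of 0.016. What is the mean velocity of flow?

V = 0.909 m/s

With bottom width b = 3.3 m and side slope z = 1.4: A = (b + zy)y = (3.3 + 1.4×1.35)×1.35 = 7.006 m²; P = b + 2y√(1+z²) = 3.3 + 2×1.35×1.72 = 7.945 m.
Hydraulic radius R = A/P = 7.006/7.945 = 0.8818 m.
From Manning's equation, V = (1/n) R^(2/3) S^(1/2) = (1/0.016) × 0.8818^(2/3) × 0.00025^(1/2) = 0.909 m/s.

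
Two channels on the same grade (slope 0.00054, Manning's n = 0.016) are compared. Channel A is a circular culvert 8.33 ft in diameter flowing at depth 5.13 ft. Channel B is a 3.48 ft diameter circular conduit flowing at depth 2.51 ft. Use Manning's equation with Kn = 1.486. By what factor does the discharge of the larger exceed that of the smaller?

8.24

Channel A: For a circular section of diameter D = 8.33 ft at depth y = 5.13 ft, the central angle is θ = 2 arccos(1 − 2y/D) = 3.609 rad. Then A = (D²/8)(θ − sin θ) = 35.21 ft² and P = Dθ/2 = 15.03 ft. Hydraulic radius R = A/P = 35.21/15.03 = 2.343 ft. Q_A = (1.486/0.016)·35.21·2.343^(2/3)·√0.00054 = 134.1 ft³/s.
Channel B: For a circular section of diameter D = 3.48 ft at depth y = 2.51 ft, the central angle is θ = 2 arccos(1 − 2y/D) = 4.058 rad. Then A = (D²/8)(θ − sin θ) = 7.345 ft² and P = Dθ/2 = 7.062 ft. Hydraulic radius R = A/P = 7.345/7.062 = 1.04 ft. Q_B = (1.486/0.016)·7.345·1.04^(2/3)·√0.00054 = 16.27 ft³/s.
The larger discharge is 134.1 ft³/s and the smaller is 16.27 ft³/s; the ratio is 8.24.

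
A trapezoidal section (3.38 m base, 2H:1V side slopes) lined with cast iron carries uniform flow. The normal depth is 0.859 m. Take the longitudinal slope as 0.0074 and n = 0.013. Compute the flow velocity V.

V = 4.74 m/s

With bottom width b = 3.38 m and side slope z = 2: A = (b + zy)y = (3.38 + 2×0.859)×0.859 = 4.379 m²; P = b + 2y√(1+z²) = 3.38 + 2×0.859×2.236 = 7.222 m.
Hydraulic radius R = A/P = 4.379/7.222 = 0.6064 m.
From Manning's equation, V = (1/n) R^(2/3) S^(1/2) = (1/0.013) × 0.6064^(2/3) × 0.0074^(1/2) = 4.74 m/s.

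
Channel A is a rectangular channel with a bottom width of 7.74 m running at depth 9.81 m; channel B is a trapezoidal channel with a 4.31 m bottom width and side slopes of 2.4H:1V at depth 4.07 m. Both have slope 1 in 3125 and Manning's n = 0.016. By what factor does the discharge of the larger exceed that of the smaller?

Channel A: Flow area A = b·y = 7.74 × 9.81 = 75.93 m². Wetted perimeter P = b + 2y = 7.74 + 2×9.81 = 27.36 m. Hydraulic radius R = A/P = 75.93/27.36 = 2.775 m. Q_A = (1/0.016)·75.93·2.775^(2/3)·√0.00032 = 167.6 m³/s.
Channel B: With bottom width b = 4.31 m and side slope z = 2.4: A = (b + zy)y = (4.31 + 2.4×4.07)×4.07 = 57.3 m²; P = b + 2y√(1+z²) = 4.31 + 2×4.07×2.6 = 25.47 m. Hydraulic radius R = A/P = 57.3/25.47 = 2.249 m. Q_B = (1/0.016)·57.3·2.249^(2/3)·√0.00032 = 110 m³/s.
The larger discharge is 167.6 m³/s and the smaller is 110 m³/s; the ratio is 1.52.

1.52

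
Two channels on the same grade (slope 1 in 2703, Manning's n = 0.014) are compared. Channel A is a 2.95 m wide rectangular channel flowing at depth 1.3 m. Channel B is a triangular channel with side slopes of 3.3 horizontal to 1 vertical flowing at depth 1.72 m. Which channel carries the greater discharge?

Channel A: Flow area A = b·y = 2.95 × 1.3 = 3.835 m². Wetted perimeter P = b + 2y = 2.95 + 2×1.3 = 5.55 m. Hydraulic radius R = A/P = 3.835/5.55 = 0.691 m. Q_A = (1/0.014)·3.835·0.691^(2/3)·√0.00037 = 4.118 m³/s.
Channel B: For a triangular section with side slope z = 3.3: A = zy² = 3.3×1.72² = 9.763 m²; P = 2y√(1+z²) = 2×1.72×3.448 = 11.86 m. Hydraulic radius R = A/P = 9.763/11.86 = 0.823 m. Q_B = (1/0.014)·9.763·0.823^(2/3)·√0.00037 = 11.78 m³/s.
Q_A = 4.118 m³/s vs Q_B = 11.78 m³/s, so channel B carries more.

channel B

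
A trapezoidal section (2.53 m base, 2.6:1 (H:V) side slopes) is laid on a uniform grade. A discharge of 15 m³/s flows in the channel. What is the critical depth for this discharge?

y_c = 1.07 m

At critical depth, Q² T / (g A³) = 1, i.e. A³/T = Q²/g = 15²/9.81 = 22.94.
At y = 0.891 m: A³/T = 11.24 — too small.
At y = 1.07 m: A³/T = 22.69 — matches.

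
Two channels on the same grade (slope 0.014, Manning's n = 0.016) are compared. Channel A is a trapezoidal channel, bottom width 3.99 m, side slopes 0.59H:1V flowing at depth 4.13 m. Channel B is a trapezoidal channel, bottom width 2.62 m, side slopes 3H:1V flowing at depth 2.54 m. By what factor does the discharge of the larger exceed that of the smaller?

1.28

Channel A: With bottom width b = 3.99 m and side slope z = 0.59: A = (b + zy)y = (3.99 + 0.59×4.13)×4.13 = 26.54 m²; P = b + 2y√(1+z²) = 3.99 + 2×4.13×1.161 = 13.58 m. Hydraulic radius R = A/P = 26.54/13.58 = 1.954 m. Q_A = (1/0.016)·26.54·1.954^(2/3)·√0.014 = 306.8 m³/s.
Channel B: With bottom width b = 2.62 m and side slope z = 3: A = (b + zy)y = (2.62 + 3×2.54)×2.54 = 26.01 m²; P = b + 2y√(1+z²) = 2.62 + 2×2.54×3.162 = 18.68 m. Hydraulic radius R = A/P = 26.01/18.68 = 1.392 m. Q_B = (1/0.016)·26.01·1.392^(2/3)·√0.014 = 239.8 m³/s.
The larger discharge is 306.8 m³/s and the smaller is 239.8 m³/s; the ratio is 1.28.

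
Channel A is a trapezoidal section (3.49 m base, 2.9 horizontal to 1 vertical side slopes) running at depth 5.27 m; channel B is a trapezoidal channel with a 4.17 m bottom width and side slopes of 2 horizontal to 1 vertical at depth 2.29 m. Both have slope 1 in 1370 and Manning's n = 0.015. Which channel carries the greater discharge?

channel A

Channel A: With bottom width b = 3.49 m and side slope z = 2.9: A = (b + zy)y = (3.49 + 2.9×5.27)×5.27 = 98.93 m²; P = b + 2y√(1+z²) = 3.49 + 2×5.27×3.068 = 35.82 m. Hydraulic radius R = A/P = 98.93/35.82 = 2.762 m. Q_A = (1/0.015)·98.93·2.762^(2/3)·√0.0007299 = 350.8 m³/s.
Channel B: With bottom width b = 4.17 m and side slope z = 2: A = (b + zy)y = (4.17 + 2×2.29)×2.29 = 20.04 m²; P = b + 2y√(1+z²) = 4.17 + 2×2.29×2.236 = 14.41 m. Hydraulic radius R = A/P = 20.04/14.41 = 1.39 m. Q_B = (1/0.015)·20.04·1.39^(2/3)·√0.0007299 = 44.96 m³/s.
Q_A = 350.8 m³/s vs Q_B = 44.96 m³/s, so channel A carries more.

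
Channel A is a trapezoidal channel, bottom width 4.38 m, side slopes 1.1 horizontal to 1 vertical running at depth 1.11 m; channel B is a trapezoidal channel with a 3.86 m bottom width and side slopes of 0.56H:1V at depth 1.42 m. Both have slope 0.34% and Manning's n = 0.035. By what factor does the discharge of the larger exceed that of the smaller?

Channel A: With bottom width b = 4.38 m and side slope z = 1.1: A = (b + zy)y = (4.38 + 1.1×1.11)×1.11 = 6.217 m²; P = b + 2y√(1+z²) = 4.38 + 2×1.11×1.487 = 7.68 m. Hydraulic radius R = A/P = 6.217/7.68 = 0.8095 m. Q_A = (1/0.035)·6.217·0.8095^(2/3)·√0.0034 = 8.996 m³/s.
Channel B: With bottom width b = 3.86 m and side slope z = 0.56: A = (b + zy)y = (3.86 + 0.56×1.42)×1.42 = 6.61 m²; P = b + 2y√(1+z²) = 3.86 + 2×1.42×1.146 = 7.115 m. Hydraulic radius R = A/P = 6.61/7.115 = 0.9291 m. Q_B = (1/0.035)·6.61·0.9291^(2/3)·√0.0034 = 10.49 m³/s.
The larger discharge is 10.49 m³/s and the smaller is 8.996 m³/s; the ratio is 1.17.

1.17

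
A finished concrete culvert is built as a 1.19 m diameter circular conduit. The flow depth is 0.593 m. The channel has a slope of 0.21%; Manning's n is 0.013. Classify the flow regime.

For a circular section of diameter D = 1.19 m at depth y = 0.593 m, the central angle is θ = 2 arccos(1 − 2y/D) = 3.135 rad. Then A = (D²/8)(θ − sin θ) = 0.5537 m² and P = Dθ/2 = 1.865 m.
Hydraulic radius R = A/P = 0.5537/1.865 = 0.2969 m.
V = (1/n) R^(2/3) √S = (1/0.013) × 0.2969^(2/3) × √0.0021 = 1.569 m/s. Hydraulic depth D_h = A/T = 0.5537/1.19 = 0.4653 m.
Froude number Fr = V/√(g·D_h) = 1.569/√(9.81×0.4653) = 0.734, which is less than 1, so the flow is subcritical.

subcritical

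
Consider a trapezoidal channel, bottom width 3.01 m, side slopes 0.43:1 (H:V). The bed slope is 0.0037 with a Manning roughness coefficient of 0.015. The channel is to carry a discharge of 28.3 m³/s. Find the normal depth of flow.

y_n = 1.84 m

Manning's equation rearranged: A R^(2/3) = nQ / (1·√S) = 0.015 × 28.3 / (√0.0037) = 6.979.
Try y = 2.03 m: A R^(2/3) = 8.199 — high.
Try y = 1.39 m: A R^(2/3) = 4.432 — low.
Try y = 1.84 m: A R^(2/3) = 6.98 — close enough.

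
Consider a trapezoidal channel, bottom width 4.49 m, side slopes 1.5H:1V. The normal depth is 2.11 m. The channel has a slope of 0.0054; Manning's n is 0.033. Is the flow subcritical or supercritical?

subcritical

With bottom width b = 4.49 m and side slope z = 1.5: A = (b + zy)y = (4.49 + 1.5×2.11)×2.11 = 16.15 m²; P = b + 2y√(1+z²) = 4.49 + 2×2.11×1.803 = 12.1 m.
Hydraulic radius R = A/P = 16.15/12.1 = 1.335 m.
V = (1/n) R^(2/3) √S = (1/0.033) × 1.335^(2/3) × √0.0054 = 2.7 m/s. Hydraulic depth D_h = A/T = 16.15/10.82 = 1.493 m.
Froude number Fr = V/√(g·D_h) = 2.7/√(9.81×1.493) = 0.706, which is less than 1, so the flow is subcritical.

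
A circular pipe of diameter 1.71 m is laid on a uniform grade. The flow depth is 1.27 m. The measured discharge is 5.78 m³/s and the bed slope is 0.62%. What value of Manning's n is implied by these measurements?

n = 0.016

For a circular section of diameter D = 1.71 m at depth y = 1.27 m, the central angle is θ = 2 arccos(1 − 2y/D) = 4.155 rad. Then A = (D²/8)(θ − sin θ) = 1.829 m² and P = Dθ/2 = 3.553 m.
Hydraulic radius R = A/P = 1.829/3.553 = 0.5148 m.
Rearranging Manning's equation: n = (1/Q) A R^(2/3) S^(1/2) = (1/5.78) × 1.829 × 0.5148^(2/3) × √0.0062 = 0.016.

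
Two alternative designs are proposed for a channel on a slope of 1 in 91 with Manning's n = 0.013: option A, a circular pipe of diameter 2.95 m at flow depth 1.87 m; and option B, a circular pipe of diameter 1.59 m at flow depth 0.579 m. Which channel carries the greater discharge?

Channel A: For a circular section of diameter D = 2.95 m at depth y = 1.87 m, the central angle is θ = 2 arccos(1 − 2y/D) = 3.684 rad. Then A = (D²/8)(θ − sin θ) = 4.569 m² and P = Dθ/2 = 5.434 m. Hydraulic radius R = A/P = 4.569/5.434 = 0.8408 m. Q_A = (1/0.013)·4.569·0.8408^(2/3)·√0.01099 = 32.82 m³/s.
Channel B: For a circular section of diameter D = 1.59 m at depth y = 0.579 m, the central angle is θ = 2 arccos(1 − 2y/D) = 2.591 rad. Then A = (D²/8)(θ − sin θ) = 0.6536 m² and P = Dθ/2 = 2.06 m. Hydraulic radius R = A/P = 0.6536/2.06 = 0.3173 m. Q_B = (1/0.013)·0.6536·0.3173^(2/3)·√0.01099 = 2.452 m³/s.
Q_A = 32.82 m³/s vs Q_B = 2.452 m³/s, so channel A carries more.

channel A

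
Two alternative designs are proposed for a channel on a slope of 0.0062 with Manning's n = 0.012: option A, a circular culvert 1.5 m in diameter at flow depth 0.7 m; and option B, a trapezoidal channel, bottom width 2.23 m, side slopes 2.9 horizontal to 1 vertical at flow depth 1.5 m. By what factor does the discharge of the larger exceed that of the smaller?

21.9

Channel A: For a circular section of diameter D = 1.5 m at depth y = 0.7 m, the central angle is θ = 2 arccos(1 − 2y/D) = 3.008 rad. Then A = (D²/8)(θ − sin θ) = 0.8086 m² and P = Dθ/2 = 2.256 m. Hydraulic radius R = A/P = 0.8086/2.256 = 0.3584 m. Q_A = (1/0.012)·0.8086·0.3584^(2/3)·√0.0062 = 2.677 m³/s.
Channel B: With bottom width b = 2.23 m and side slope z = 2.9: A = (b + zy)y = (2.23 + 2.9×1.5)×1.5 = 9.87 m²; P = b + 2y√(1+z²) = 2.23 + 2×1.5×3.068 = 11.43 m. Hydraulic radius R = A/P = 9.87/11.43 = 0.8633 m. Q_B = (1/0.012)·9.87·0.8633^(2/3)·√0.0062 = 58.72 m³/s.
The larger discharge is 58.72 m³/s and the smaller is 2.677 m³/s; the ratio is 21.9.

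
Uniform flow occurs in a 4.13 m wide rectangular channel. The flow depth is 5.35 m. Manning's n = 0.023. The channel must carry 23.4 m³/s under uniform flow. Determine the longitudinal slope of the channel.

S = 0.000349

Flow area A = b·y = 4.13 × 5.35 = 22.1 m². Wetted perimeter P = b + 2y = 4.13 + 2×5.35 = 14.83 m.
Hydraulic radius R = A/P = 22.1/14.83 = 1.49 m.
From Manning's equation, S = [nQ / (1 A R^(2/3))]² = [0.023 × 23.4 / (1 × 22.1 × 1.49^(2/3))]² = 0.000349.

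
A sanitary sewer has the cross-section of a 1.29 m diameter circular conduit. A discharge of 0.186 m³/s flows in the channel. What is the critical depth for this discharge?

y_c = 0.223 m

At critical depth, Q² T / (g A³) = 1, i.e. A³/T = Q²/g = 0.186²/9.81 = 0.003527.
At y = 0.193 m: A³/T = 0.001996 — low.
At y = 0.253 m: A³/T = 0.005783 — high.
At y = 0.223 m: A³/T = 0.003524 — matches.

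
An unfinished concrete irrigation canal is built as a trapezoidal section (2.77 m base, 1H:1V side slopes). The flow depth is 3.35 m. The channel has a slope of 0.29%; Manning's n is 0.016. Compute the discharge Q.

Q = 97.3 m³/s

With bottom width b = 2.77 m and side slope z = 1: A = (b + zy)y = (2.77 + 1×3.35)×3.35 = 20.5 m²; P = b + 2y√(1+z²) = 2.77 + 2×3.35×1.414 = 12.25 m.
Hydraulic radius R = A/P = 20.5/12.25 = 1.674 m.
Manning's equation: Q = (1/n) A R^(2/3) S^(1/2) = (1/0.016) × 20.5 × 1.674^(2/3) × 0.0029^(1/2) = 97.3 m³/s.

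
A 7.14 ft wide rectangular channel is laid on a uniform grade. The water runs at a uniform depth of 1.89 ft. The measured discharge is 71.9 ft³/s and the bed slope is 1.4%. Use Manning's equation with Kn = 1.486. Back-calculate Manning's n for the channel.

Flow area A = b·y = 7.14 × 1.89 = 13.49 ft². Wetted perimeter P = b + 2y = 7.14 + 2×1.89 = 10.92 ft.
Hydraulic radius R = A/P = 13.49/10.92 = 1.236 ft.
Rearranging Manning's equation: n = (1.486/Q) A R^(2/3) S^(1/2) = (1.486/71.9) × 13.49 × 1.236^(2/3) × √0.014 = 0.038.

n = 0.038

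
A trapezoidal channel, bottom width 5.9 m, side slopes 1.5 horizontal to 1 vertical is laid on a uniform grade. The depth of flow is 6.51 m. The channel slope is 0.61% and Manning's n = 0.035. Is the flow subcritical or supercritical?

With bottom width b = 5.9 m and side slope z = 1.5: A = (b + zy)y = (5.9 + 1.5×6.51)×6.51 = 102 m²; P = b + 2y√(1+z²) = 5.9 + 2×6.51×1.803 = 29.37 m.
Hydraulic radius R = A/P = 102/29.37 = 3.472 m.
V = (1/n) R^(2/3) √S = (1/0.035) × 3.472^(2/3) × √0.0061 = 5.117 m/s. Hydraulic depth D_h = A/T = 102/25.43 = 4.01 m.
Froude number Fr = V/√(g·D_h) = 5.117/√(9.81×4.01) = 0.816, which is less than 1, so the flow is subcritical.

subcritical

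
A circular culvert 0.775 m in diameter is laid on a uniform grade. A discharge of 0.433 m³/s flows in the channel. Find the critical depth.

y_c = 0.4 m

At critical depth, Q² T / (g A³) = 1, i.e. A³/T = Q²/g = 0.433²/9.81 = 0.01911.
Try y = 0.294 m: A³/T = 0.005877 — short.
Try y = 0.46 m: A³/T = 0.03261 — over.
Try y = 0.4 m: A³/T = 0.01911 — close enough.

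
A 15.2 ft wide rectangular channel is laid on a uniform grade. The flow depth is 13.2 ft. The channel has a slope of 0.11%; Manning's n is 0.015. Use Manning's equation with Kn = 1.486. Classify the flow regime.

Flow area A = b·y = 15.2 × 13.2 = 200.6 ft². Wetted perimeter P = b + 2y = 15.2 + 2×13.2 = 41.6 ft.
Hydraulic radius R = A/P = 200.6/41.6 = 4.823 ft.
V = (1.486/n) R^(2/3) √S = (1.486/0.015) × 4.823^(2/3) × √0.0011 = 9.379 ft/s. Hydraulic depth D_h = A/T = 200.6/15.2 = 13.2 ft.
Froude number Fr = V/√(g·D_h) = 9.379/√(32.2×13.2) = 0.455, which is less than 1, so the flow is subcritical.

subcritical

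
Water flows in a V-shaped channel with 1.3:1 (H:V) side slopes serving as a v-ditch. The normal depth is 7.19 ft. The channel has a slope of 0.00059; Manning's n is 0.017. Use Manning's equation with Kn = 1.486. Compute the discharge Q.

Q = 287 ft³/s

For a triangular section with side slope z = 1.3: A = zy² = 1.3×7.19² = 67.2 ft²; P = 2y√(1+z²) = 2×7.19×1.64 = 23.58 ft.
Hydraulic radius R = A/P = 67.2/23.58 = 2.849 ft.
Manning's equation: Q = (1.486/n) A R^(2/3) S^(1/2) = (1.486/0.017) × 67.2 × 2.849^(2/3) × 0.00059^(1/2) = 287 ft³/s.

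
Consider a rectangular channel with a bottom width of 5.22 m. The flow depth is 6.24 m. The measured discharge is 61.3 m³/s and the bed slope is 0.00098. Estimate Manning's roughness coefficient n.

Flow area A = b·y = 5.22 × 6.24 = 32.57 m². Wetted perimeter P = b + 2y = 5.22 + 2×6.24 = 17.7 m.
Hydraulic radius R = A/P = 32.57/17.7 = 1.84 m.
Rearranging Manning's equation: n = (1/Q) A R^(2/3) S^(1/2) = (1/61.3) × 32.57 × 1.84^(2/3) × √0.00098 = 0.025.

n = 0.025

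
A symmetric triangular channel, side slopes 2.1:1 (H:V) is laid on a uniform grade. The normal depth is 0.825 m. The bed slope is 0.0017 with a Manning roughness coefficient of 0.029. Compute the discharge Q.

Q = 1.05 m³/s

For a triangular section with side slope z = 2.1: A = zy² = 2.1×0.825² = 1.429 m²; P = 2y√(1+z²) = 2×0.825×2.326 = 3.838 m.
Hydraulic radius R = A/P = 1.429/3.838 = 0.3724 m.
Manning's equation: Q = (1/n) A R^(2/3) S^(1/2) = (1/0.029) × 1.429 × 0.3724^(2/3) × 0.0017^(1/2) = 1.05 m³/s.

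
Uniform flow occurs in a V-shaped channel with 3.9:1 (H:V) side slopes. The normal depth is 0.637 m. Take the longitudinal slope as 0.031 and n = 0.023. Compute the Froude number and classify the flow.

supercritical

For a triangular section with side slope z = 3.9: A = zy² = 3.9×0.637² = 1.582 m²; P = 2y√(1+z²) = 2×0.637×4.026 = 5.129 m.
Hydraulic radius R = A/P = 1.582/5.129 = 0.3085 m.
V = (1/n) R^(2/3) √S = (1/0.023) × 0.3085^(2/3) × √0.031 = 3.495 m/s. Hydraulic depth D_h = A/T = 1.582/4.969 = 0.3185 m.
Froude number Fr = V/√(g·D_h) = 3.495/√(9.81×0.3185) = 1.98, which is greater than 1, so the flow is supercritical.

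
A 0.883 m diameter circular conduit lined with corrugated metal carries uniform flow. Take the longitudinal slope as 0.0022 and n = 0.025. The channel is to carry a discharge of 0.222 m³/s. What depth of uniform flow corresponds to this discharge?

Manning's equation rearranged: A R^(2/3) = nQ / (1·√S) = 0.025 × 0.222 / (√0.0022) = 0.1183.
Trying y = 0.519 m: A R^(2/3) = 0.1456 — too large.
Trying y = 0.365 m: A R^(2/3) = 0.08002 — too small.
Trying y = 0.457 m: A R^(2/3) = 0.1185 — close enough.

y_n = 0.457 m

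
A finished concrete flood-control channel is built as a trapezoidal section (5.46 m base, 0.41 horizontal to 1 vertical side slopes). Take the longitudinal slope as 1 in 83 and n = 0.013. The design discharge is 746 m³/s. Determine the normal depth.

Manning's equation rearranged: A R^(2/3) = nQ / (1·√S) = 0.013 × 746 / (√0.01205) = 88.35.
Try y = 4.11 m: A R^(2/3) = 47.35 — low.
Try y = 6.86 m: A R^(2/3) = 112.7 — high.
Try y = 5.96 m: A R^(2/3) = 88.34 — ≈ 88.35.

y_n = 5.96 m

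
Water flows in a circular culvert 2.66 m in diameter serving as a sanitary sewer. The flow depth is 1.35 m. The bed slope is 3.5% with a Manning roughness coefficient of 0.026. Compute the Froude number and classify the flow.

For a circular section of diameter D = 2.66 m at depth y = 1.35 m, the central angle is θ = 2 arccos(1 − 2y/D) = 3.172 rad. Then A = (D²/8)(θ − sin θ) = 2.832 m² and P = Dθ/2 = 4.218 m.
Hydraulic radius R = A/P = 2.832/4.218 = 0.6713 m.
V = (1/n) R^(2/3) √S = (1/0.026) × 0.6713^(2/3) × √0.035 = 5.517 m/s. Hydraulic depth D_h = A/T = 2.832/2.66 = 1.065 m.
Froude number Fr = V/√(g·D_h) = 5.517/√(9.81×1.065) = 1.71, which is greater than 1, so the flow is supercritical.

supercritical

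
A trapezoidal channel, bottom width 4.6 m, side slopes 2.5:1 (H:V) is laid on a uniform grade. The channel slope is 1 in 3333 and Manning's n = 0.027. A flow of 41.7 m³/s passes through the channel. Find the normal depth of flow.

y_n = 3.3 m

Manning's equation rearranged: A R^(2/3) = nQ / (1·√S) = 0.027 × 41.7 / (√0.0003) = 65.
Trying y = 2.53 m: A R^(2/3) = 36.49 — low.
Trying y = 3.93 m: A R^(2/3) = 95.91 — high.
Trying y = 3.3 m: A R^(2/3) = 64.95 — ≈ 65.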